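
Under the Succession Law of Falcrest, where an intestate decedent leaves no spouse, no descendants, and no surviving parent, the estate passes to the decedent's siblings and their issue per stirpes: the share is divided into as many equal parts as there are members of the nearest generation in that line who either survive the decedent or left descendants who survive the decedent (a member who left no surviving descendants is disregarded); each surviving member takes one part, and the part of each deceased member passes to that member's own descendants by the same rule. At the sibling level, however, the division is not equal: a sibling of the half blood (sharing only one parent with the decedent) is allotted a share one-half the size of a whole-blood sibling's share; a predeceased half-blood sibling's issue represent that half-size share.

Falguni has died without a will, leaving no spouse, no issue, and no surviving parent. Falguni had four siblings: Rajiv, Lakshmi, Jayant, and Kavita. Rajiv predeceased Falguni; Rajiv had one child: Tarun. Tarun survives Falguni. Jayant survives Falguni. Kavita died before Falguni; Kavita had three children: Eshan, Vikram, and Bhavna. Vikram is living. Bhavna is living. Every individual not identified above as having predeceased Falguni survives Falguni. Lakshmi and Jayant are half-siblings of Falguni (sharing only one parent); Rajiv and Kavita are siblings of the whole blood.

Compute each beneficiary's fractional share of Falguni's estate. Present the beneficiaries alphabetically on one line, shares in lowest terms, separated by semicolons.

No spouse, descendants, or parent survives, so the estate passes to Falguni's siblings per stirpes.
Half-blood siblings count for one-half the weight of whole-blood siblings at the initial division.
Dividing 1 in proportion to weights (total weight 3): Rajiv (weight 1) → 1/3; Lakshmi (weight 1/2) → 1/6; Jayant (weight 1/2) → 1/6; Kavita (weight 1) → 1/3.
Rajiv predeceased; the 1/3 allotted to Rajiv's branch passes to Rajiv's issue by representation.
Tarun is the sole taker at this level and receives the full 1/3.
Lakshmi is living and takes 1/6.
Jayant is living and takes 1/6.
Kavita predeceased; the 1/3 allotted to Kavita's branch passes to Kavita's issue by representation.
The 1/3 is divided into 3 equal shares of 1/9 among Eshan, Vikram, Bhavna.
Eshan is living and takes 1/9.
Vikram is living and takes 1/9.
Bhavna is living and takes 1/9.

Bhavna 1/9; Eshan 1/9; Jayant 1/6; Lakshmi 1/6; Tarun 1/3; Vikram 1/9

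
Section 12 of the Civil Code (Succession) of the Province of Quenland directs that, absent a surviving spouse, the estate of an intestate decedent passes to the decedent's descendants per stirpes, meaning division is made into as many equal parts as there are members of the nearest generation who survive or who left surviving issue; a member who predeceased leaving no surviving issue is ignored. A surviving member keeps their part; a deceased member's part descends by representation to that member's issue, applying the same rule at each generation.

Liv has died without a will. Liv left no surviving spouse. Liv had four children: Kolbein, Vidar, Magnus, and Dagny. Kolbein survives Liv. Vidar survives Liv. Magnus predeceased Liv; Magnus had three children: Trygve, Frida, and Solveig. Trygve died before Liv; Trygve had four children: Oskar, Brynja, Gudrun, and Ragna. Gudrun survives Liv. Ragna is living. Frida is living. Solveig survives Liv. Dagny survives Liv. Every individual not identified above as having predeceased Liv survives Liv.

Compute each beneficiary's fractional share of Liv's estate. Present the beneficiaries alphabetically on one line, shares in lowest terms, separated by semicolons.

Brynja 1/48; Dagny 1/4; Frida 1/12; Gudrun 1/48; Kolbein 1/4; Oskar 1/48; Ragna 1/48; Solveig 1/12; Vidar 1/4

There is no surviving spouse, so the entire estate passes to Liv's descendants per stirpes.
The estate is divided into 4 equal shares of 1/4 among Kolbein, Vidar, Magnus, Dagny.
Kolbein is living and takes 1/4.
Vidar is living and takes 1/4.
Magnus predeceased; the 1/4 allotted to Magnus's branch passes to Magnus's issue by representation.
The 1/4 is divided into 3 equal shares of 1/12 among Trygve, Frida, Solveig.
Trygve predeceased; the 1/12 allotted to Trygve's branch passes to Trygve's issue by representation.
The 1/12 is divided into 4 equal shares of 1/48 among Oskar, Brynja, Gudrun, Ragna.
Oskar is living and takes 1/48.
Brynja is living and takes 1/48.
Gudrun is living and takes 1/48.
Ragna is living and takes 1/48.
Frida is living and takes 1/12.
Solveig is living and takes 1/12.
Dagny is living and takes 1/4.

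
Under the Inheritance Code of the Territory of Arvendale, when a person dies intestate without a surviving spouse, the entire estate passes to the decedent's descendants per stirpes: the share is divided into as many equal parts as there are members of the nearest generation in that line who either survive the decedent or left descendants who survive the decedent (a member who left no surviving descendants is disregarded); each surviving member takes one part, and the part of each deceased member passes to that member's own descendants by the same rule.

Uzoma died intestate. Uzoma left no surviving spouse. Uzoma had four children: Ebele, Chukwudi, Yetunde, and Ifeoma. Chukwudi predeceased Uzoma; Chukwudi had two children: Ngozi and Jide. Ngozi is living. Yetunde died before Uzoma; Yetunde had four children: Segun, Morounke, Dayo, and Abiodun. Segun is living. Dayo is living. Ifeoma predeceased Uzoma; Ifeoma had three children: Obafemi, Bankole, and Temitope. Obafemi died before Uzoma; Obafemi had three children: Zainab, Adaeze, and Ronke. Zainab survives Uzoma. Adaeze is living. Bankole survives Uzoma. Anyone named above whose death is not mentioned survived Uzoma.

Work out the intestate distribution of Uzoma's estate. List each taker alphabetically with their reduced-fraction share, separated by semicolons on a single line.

There is no surviving spouse, so the entire estate passes to Uzoma's descendants per stirpes.
The estate is divided into 4 equal shares of 1/4 among Ebele, Chukwudi, Yetunde, Ifeoma.
Ebele is living and takes 1/4.
Chukwudi predeceased; the 1/4 allotted to Chukwudi's branch passes to Chukwudi's issue by representation.
The 1/4 is divided into 2 equal shares of 1/8 among Ngozi, Jide.
Ngozi is living and takes 1/8.
Jide is living and takes 1/8.
Yetunde predeceased; the 1/4 allotted to Yetunde's branch passes to Yetunde's issue by representation.
The 1/4 is divided into 4 equal shares of 1/16 among Segun, Morounke, Dayo, Abiodun.
Segun is living and takes 1/16.
Morounke is living and takes 1/16.
Dayo is living and takes 1/16.
Abiodun is living and takes 1/16.
Ifeoma predeceased; the 1/4 allotted to Ifeoma's branch passes to Ifeoma's issue by representation.
The 1/4 is divided into 3 equal shares of 1/12 among Obafemi, Bankole, Temitope.
Obafemi predeceased; the 1/12 allotted to Obafemi's branch passes to Obafemi's issue by representation.
The 1/12 is divided into 3 equal shares of 1/36 among Zainab, Adaeze, Ronke.
Zainab is living and takes 1/36.
Adaeze is living and takes 1/36.
Ronke is living and takes 1/36.
Bankole is living and takes 1/12.
Temitope is living and takes 1/12.

Abiodun 1/16; Adaeze 1/36; Bankole 1/12; Dayo 1/16; Ebele 1/4; Jide 1/8; Morounke 1/16; Ngozi 1/8; Ronke 1/36; Segun 1/16; Temitope 1/12; Zainab 1/36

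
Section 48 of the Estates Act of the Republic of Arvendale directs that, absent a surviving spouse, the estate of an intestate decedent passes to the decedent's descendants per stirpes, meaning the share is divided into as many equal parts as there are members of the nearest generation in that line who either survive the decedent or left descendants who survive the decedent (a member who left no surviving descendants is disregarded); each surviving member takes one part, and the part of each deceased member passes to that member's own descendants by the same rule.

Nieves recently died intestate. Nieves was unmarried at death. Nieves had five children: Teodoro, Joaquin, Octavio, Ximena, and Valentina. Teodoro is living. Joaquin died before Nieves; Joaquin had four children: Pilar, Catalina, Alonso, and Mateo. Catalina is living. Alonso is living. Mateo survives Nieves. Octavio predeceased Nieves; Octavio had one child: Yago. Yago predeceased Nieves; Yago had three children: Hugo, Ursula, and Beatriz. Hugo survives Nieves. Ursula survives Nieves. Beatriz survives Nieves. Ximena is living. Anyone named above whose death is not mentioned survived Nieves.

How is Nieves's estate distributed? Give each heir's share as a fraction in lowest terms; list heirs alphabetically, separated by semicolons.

There is no surviving spouse, so the entire estate passes to Nieves's descendants per stirpes.
The estate is divided into 5 equal shares of 1/5 among Teodoro, Joaquin, Octavio, Ximena, Valentina.
Teodoro is living and takes 1/5.
Joaquin predeceased; the 1/5 allotted to Joaquin's branch passes to Joaquin's issue by representation.
The 1/5 is divided into 4 equal shares of 1/20 among Pilar, Catalina, Alonso, Mateo.
Pilar is living and takes 1/20.
Catalina is living and takes 1/20.
Alonso is living and takes 1/20.
Mateo is living and takes 1/20.
Octavio predeceased; the 1/5 allotted to Octavio's branch passes to Octavio's issue by representation.
Yago's line is the sole branch at this level, so the full 1/5 passes to Yago's issue by representation.
The 1/5 is divided into 3 equal shares of 1/15 among Hugo, Ursula, Beatriz.
Hugo is living and takes 1/15.
Ursula is living and takes 1/15.
Beatriz is living and takes 1/15.
Ximena is living and takes 1/5.
Valentina is living and takes 1/5.

Alonso 1/20; Beatriz 1/15; Catalina 1/20; Hugo 1/15; Mateo 1/20; Pilar 1/20; Teodoro 1/5; Ursula 1/15; Valentina 1/5; Ximena 1/5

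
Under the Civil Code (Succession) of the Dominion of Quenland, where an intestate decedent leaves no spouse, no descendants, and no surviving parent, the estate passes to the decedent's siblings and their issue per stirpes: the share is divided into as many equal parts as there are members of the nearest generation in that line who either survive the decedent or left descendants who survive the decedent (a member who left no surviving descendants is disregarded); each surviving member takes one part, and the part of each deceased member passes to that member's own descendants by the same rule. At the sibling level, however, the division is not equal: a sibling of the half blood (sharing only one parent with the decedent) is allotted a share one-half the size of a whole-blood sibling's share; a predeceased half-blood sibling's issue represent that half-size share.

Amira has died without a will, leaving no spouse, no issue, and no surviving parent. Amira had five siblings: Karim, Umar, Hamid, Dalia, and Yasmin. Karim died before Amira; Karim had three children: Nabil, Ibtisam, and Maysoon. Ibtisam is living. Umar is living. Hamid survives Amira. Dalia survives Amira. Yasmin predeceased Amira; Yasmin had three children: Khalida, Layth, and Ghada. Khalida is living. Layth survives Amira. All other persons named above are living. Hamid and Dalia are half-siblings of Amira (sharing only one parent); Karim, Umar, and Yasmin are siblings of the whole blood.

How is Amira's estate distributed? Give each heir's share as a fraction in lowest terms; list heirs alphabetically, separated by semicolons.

No spouse, descendants, or parent survives, so the estate passes to Amira's siblings per stirpes.
Half-blood siblings count for one-half the weight of whole-blood siblings at the initial division.
Dividing 1 in proportion to weights (total weight 4): Karim (weight 1) → 1/4; Umar (weight 1) → 1/4; Hamid (weight 1/2) → 1/8; Dalia (weight 1/2) → 1/8; Yasmin (weight 1) → 1/4.
Karim predeceased; the 1/4 allotted to Karim's branch passes to Karim's issue by representation.
The 1/4 is divided into 3 equal shares of 1/12 among Nabil, Ibtisam, Maysoon.
Nabil is living and takes 1/12.
Ibtisam is living and takes 1/12.
Maysoon is living and takes 1/12.
Umar is living and takes 1/4.
Hamid is living and takes 1/8.
Dalia is living and takes 1/8.
Yasmin predeceased; the 1/4 allotted to Yasmin's branch passes to Yasmin's issue by representation.
The 1/4 is divided into 3 equal shares of 1/12 among Khalida, Layth, Ghada.
Khalida is living and takes 1/12.
Layth is living and takes 1/12.
Ghada is living and takes 1/12.

Dalia 1/8; Ghada 1/12; Hamid 1/8; Ibtisam 1/12; Khalida 1/12; Layth 1/12; Maysoon 1/12; Nabil 1/12; Umar 1/4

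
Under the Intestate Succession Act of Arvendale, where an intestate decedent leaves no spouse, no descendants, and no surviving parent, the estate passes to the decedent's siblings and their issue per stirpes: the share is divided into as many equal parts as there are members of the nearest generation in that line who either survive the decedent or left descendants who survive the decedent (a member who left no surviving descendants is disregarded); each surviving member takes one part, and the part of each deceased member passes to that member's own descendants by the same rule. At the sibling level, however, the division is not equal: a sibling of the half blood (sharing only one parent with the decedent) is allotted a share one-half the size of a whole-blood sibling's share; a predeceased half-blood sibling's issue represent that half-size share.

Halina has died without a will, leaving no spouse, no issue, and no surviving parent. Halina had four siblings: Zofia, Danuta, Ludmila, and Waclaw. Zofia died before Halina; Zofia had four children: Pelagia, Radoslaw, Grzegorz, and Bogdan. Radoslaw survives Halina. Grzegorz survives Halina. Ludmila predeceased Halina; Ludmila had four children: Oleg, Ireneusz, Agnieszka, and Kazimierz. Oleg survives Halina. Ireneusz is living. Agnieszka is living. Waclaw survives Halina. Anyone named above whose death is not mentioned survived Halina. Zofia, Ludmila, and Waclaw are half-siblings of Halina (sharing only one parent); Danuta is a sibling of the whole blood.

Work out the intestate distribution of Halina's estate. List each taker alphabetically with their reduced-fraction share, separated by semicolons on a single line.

No spouse, descendants, or parent survives, so the estate passes to Halina's siblings per stirpes.
Half-blood siblings count for one-half the weight of whole-blood siblings at the initial division.
Dividing 1 in proportion to weights (total weight 5/2): Zofia (weight 1/2) → 1/5; Danuta (weight 1) → 2/5; Ludmila (weight 1/2) → 1/5; Waclaw (weight 1/2) → 1/5.
Zofia predeceased; the 1/5 allotted to Zofia's branch passes to Zofia's issue by representation.
The 1/5 is divided into 4 equal shares of 1/20 among Pelagia, Radoslaw, Grzegorz, Bogdan.
Pelagia is living and takes 1/20.
Radoslaw is living and takes 1/20.
Grzegorz is living and takes 1/20.
Bogdan is living and takes 1/20.
Danuta is living and takes 2/5.
Ludmila predeceased; the 1/5 allotted to Ludmila's branch passes to Ludmila's issue by representation.
The 1/5 is divided into 4 equal shares of 1/20 among Oleg, Ireneusz, Agnieszka, Kazimierz.
Oleg is living and takes 1/20.
Ireneusz is living and takes 1/20.
Agnieszka is living and takes 1/20.
Kazimierz is living and takes 1/20.
Waclaw is living and takes 1/5.

Agnieszka 1/20; Bogdan 1/20; Danuta 2/5; Grzegorz 1/20; Ireneusz 1/20; Kazimierz 1/20; Oleg 1/20; Pelagia 1/20; Radoslaw 1/20; Waclaw 1/5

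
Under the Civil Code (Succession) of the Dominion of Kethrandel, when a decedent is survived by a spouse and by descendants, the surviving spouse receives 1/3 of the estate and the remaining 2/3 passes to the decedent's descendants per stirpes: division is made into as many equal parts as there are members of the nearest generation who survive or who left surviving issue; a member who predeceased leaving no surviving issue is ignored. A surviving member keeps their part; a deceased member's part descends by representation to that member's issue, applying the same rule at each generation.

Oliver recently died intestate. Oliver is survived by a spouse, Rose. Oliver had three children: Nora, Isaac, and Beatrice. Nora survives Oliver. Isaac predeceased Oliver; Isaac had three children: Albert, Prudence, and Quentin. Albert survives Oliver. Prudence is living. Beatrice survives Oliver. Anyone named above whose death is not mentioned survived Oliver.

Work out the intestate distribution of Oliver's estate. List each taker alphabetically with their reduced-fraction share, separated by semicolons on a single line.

Albert 2/27; Beatrice 2/9; Nora 2/9; Prudence 2/27; Quentin 2/27; Rose 1/3

Rose, as surviving spouse, takes 1/3.
The remaining 2/3 passes to Oliver's descendants per stirpes.
The 2/3 is divided into 3 equal shares of 2/9 among Nora, Isaac, Beatrice.
Nora is living and takes 2/9.
Isaac predeceased; the 2/9 allotted to Isaac's branch passes to Isaac's issue by representation.
The 2/9 is divided into 3 equal shares of 2/27 among Albert, Prudence, Quentin.
Albert is living and takes 2/27.
Prudence is living and takes 2/27.
Quentin is living and takes 2/27.
Beatrice is living and takes 2/9.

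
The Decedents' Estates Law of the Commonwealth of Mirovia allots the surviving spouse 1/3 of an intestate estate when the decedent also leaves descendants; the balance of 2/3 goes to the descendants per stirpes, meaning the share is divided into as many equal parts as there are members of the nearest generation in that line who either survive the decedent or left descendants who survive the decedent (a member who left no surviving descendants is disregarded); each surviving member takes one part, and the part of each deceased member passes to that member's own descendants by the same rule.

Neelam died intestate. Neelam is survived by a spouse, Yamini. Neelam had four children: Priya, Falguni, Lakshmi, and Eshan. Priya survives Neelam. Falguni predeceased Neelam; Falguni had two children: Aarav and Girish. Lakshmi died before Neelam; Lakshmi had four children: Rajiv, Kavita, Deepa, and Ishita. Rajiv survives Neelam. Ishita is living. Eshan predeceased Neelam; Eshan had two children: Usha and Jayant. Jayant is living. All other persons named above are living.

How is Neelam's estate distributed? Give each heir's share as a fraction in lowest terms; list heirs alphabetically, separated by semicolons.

Yamini, as surviving spouse, takes 1/3.
The remaining 2/3 passes to Neelam's descendants per stirpes.
The 2/3 is divided into 4 equal shares of 1/6 among Priya, Falguni, Lakshmi, Eshan.
Priya is living and takes 1/6.
Falguni predeceased; the 1/6 allotted to Falguni's branch passes to Falguni's issue by representation.
The 1/6 is divided into 2 equal shares of 1/12 among Aarav, Girish.
Aarav is living and takes 1/12.
Girish is living and takes 1/12.
Lakshmi predeceased; the 1/6 allotted to Lakshmi's branch passes to Lakshmi's issue by representation.
The 1/6 is divided into 4 equal shares of 1/24 among Rajiv, Kavita, Deepa, Ishita.
Rajiv is living and takes 1/24.
Kavita is living and takes 1/24.
Deepa is living and takes 1/24.
Ishita is living and takes 1/24.
Eshan predeceased; the 1/6 allotted to Eshan's branch passes to Eshan's issue by representation.
The 1/6 is divided into 2 equal shares of 1/12 among Usha, Jayant.
Usha is living and takes 1/12.
Jayant is living and takes 1/12.

Aarav 1/12; Deepa 1/24; Girish 1/12; Ishita 1/24; Jayant 1/12; Kavita 1/24; Priya 1/6; Rajiv 1/24; Usha 1/12; Yamini 1/3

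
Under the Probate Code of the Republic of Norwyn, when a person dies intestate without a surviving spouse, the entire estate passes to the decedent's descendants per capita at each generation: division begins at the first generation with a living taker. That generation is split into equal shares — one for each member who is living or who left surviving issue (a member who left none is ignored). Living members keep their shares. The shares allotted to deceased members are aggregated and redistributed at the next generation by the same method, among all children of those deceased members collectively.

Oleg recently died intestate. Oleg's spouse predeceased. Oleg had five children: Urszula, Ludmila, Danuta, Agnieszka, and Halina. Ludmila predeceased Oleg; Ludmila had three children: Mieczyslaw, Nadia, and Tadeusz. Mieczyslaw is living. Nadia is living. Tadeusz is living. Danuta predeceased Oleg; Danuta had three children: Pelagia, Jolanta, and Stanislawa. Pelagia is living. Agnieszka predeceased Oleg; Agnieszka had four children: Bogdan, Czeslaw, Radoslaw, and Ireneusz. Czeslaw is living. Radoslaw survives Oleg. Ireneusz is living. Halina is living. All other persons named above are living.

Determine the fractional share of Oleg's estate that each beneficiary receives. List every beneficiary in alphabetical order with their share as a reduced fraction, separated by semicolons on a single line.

There is no surviving spouse, so the entire estate passes to Oleg's descendants per capita at each generation.
At generation 1 (Urszula, Ludmila, Danuta, Agnieszka, Halina) there are 5 shares of (1)/5 = 1/5 each.
Living: Urszula and Halina — each takes 1/5.
Deceased: Ludmila, Danuta, and Agnieszka. Their combined 3/5 is pooled and carried to generation 2.
At generation 2 (Mieczyslaw, Nadia, Tadeusz, Pelagia, Jolanta, Stanislawa, Bogdan, Czeslaw, Radoslaw, Ireneusz) there are 10 shares of (3/5)/10 = 3/50 each.
Living: Mieczyslaw, Nadia, Tadeusz, Pelagia, Jolanta, Stanislawa, Bogdan, Czeslaw, Radoslaw, and Ireneusz — each takes 3/50.

Bogdan 3/50; Czeslaw 3/50; Halina 1/5; Ireneusz 3/50; Jolanta 3/50; Mieczyslaw 3/50; Nadia 3/50; Pelagia 3/50; Radoslaw 3/50; Stanislawa 3/50; Tadeusz 3/50; Urszula 1/5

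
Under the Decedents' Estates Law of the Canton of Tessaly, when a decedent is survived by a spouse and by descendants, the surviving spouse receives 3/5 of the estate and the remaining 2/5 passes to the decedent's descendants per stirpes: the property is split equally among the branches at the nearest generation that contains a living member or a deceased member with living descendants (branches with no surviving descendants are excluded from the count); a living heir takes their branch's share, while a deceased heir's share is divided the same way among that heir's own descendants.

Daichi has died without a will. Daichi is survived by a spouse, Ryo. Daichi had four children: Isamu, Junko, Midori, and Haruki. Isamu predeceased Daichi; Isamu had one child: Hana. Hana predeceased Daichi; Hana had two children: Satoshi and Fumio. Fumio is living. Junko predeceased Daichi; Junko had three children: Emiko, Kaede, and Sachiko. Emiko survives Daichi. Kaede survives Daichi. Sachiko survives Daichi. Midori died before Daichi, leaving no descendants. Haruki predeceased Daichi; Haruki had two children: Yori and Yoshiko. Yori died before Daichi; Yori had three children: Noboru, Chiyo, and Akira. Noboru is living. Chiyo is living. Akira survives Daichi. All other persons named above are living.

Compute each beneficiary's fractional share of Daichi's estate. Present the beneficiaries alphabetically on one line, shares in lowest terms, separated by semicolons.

Ryo, as surviving spouse, takes 3/5.
The remaining 2/5 passes to Daichi's descendants per stirpes.
Midori left no surviving issue, so that branch lapses and is disregarded.
The 2/5 is divided into 3 equal shares of 2/15 among Isamu, Junko, Haruki.
Isamu predeceased; the 2/15 allotted to Isamu's branch passes to Isamu's issue by representation.
Hana's line is the sole branch at this level, so the full 2/15 passes to Hana's issue by representation.
The 2/15 is divided into 2 equal shares of 1/15 among Satoshi, Fumio.
Satoshi is living and takes 1/15.
Fumio is living and takes 1/15.
Junko predeceased; the 2/15 allotted to Junko's branch passes to Junko's issue by representation.
The 2/15 is divided into 3 equal shares of 2/45 among Emiko, Kaede, Sachiko.
Emiko is living and takes 2/45.
Kaede is living and takes 2/45.
Sachiko is living and takes 2/45.
Haruki predeceased; the 2/15 allotted to Haruki's branch passes to Haruki's issue by representation.
The 2/15 is divided into 2 equal shares of 1/15 among Yori, Yoshiko.
Yori predeceased; the 1/15 allotted to Yori's branch passes to Yori's issue by representation.
The 1/15 is divided into 3 equal shares of 1/45 among Noboru, Chiyo, Akira.
Noboru is living and takes 1/45.
Chiyo is living and takes 1/45.
Akira is living and takes 1/45.
Yoshiko is living and takes 1/15.

Akira 1/45; Chiyo 1/45; Emiko 2/45; Fumio 1/15; Kaede 2/45; Noboru 1/45; Ryo 3/5; Sachiko 2/45; Satoshi 1/15; Yoshiko 1/15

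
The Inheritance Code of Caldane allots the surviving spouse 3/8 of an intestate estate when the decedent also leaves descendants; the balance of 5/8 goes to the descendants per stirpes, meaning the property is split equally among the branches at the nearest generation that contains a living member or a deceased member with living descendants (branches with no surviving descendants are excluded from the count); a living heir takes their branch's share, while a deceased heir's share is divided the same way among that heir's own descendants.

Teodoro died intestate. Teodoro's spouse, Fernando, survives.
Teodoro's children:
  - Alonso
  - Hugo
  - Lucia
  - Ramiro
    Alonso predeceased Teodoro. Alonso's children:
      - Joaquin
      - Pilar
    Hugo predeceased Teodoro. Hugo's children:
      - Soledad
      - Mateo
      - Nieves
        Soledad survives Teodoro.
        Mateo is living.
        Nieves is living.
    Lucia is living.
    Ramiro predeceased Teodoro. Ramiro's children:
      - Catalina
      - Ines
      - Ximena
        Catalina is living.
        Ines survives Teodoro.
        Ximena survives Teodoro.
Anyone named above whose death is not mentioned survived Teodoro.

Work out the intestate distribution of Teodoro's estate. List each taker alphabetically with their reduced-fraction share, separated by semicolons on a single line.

Catalina 5/96; Fernando 3/8; Ines 5/96; Joaquin 5/64; Lucia 5/32; Mateo 5/96; Nieves 5/96; Pilar 5/64; Soledad 5/96; Ximena 5/96

Fernando, as surviving spouse, takes 3/8.
The remaining 5/8 passes to Teodoro's descendants per stirpes.
The 5/8 is divided into 4 equal shares of 5/32 among Alonso, Hugo, Lucia, Ramiro.
Alonso predeceased; the 5/32 allotted to Alonso's branch passes to Alonso's issue by representation.
The 5/32 is divided into 2 equal shares of 5/64 among Joaquin, Pilar.
Joaquin is living and takes 5/64.
Pilar is living and takes 5/64.
Hugo predeceased; the 5/32 allotted to Hugo's branch passes to Hugo's issue by representation.
The 5/32 is divided into 3 equal shares of 5/96 among Soledad, Mateo, Nieves.
Soledad is living and takes 5/96.
Mateo is living and takes 5/96.
Nieves is living and takes 5/96.
Lucia is living and takes 5/32.
Ramiro predeceased; the 5/32 allotted to Ramiro's branch passes to Ramiro's issue by representation.
The 5/32 is divided into 3 equal shares of 5/96 among Catalina, Ines, Ximena.
Catalina is living and takes 5/96.
Ines is living and takes 5/96.
Ximena is living and takes 5/96.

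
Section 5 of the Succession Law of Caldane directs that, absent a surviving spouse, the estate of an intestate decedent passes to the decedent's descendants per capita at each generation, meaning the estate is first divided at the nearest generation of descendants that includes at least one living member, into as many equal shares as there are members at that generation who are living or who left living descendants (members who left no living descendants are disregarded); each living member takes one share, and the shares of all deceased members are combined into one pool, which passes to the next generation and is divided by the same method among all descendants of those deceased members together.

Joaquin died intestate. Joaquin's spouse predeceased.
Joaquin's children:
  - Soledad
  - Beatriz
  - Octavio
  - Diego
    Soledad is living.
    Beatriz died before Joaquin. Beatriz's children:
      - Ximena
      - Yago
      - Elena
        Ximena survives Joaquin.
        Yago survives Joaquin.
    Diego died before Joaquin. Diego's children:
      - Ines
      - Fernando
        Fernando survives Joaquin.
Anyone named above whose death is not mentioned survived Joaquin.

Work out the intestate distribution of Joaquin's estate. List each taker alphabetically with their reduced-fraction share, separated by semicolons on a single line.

There is no surviving spouse, so the entire estate passes to Joaquin's descendants per capita at each generation.
At generation 1 (Soledad, Beatriz, Octavio, Diego) there are 4 shares of (1)/4 = 1/4 each.
Living: Soledad and Octavio — each takes 1/4.
Deceased: Beatriz and Diego. Their combined 1/2 is pooled and carried to generation 2.
At generation 2 (Ximena, Yago, Elena, Ines, Fernando) there are 5 shares of (1/2)/5 = 1/10 each.
Living: Ximena, Yago, Elena, Ines, and Fernando — each takes 1/10.

Elena 1/10; Fernando 1/10; Ines 1/10; Octavio 1/4; Soledad 1/4; Ximena 1/10; Yago 1/10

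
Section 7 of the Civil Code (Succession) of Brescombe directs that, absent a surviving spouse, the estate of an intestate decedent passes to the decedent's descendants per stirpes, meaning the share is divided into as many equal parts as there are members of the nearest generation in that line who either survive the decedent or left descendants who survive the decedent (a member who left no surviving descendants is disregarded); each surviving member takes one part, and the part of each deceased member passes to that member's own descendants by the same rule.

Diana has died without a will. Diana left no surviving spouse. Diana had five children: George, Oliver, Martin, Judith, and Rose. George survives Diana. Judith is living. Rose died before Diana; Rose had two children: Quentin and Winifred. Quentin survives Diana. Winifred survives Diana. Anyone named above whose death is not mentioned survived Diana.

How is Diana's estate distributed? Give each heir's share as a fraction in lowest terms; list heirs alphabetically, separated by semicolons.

George 1/5; Judith 1/5; Martin 1/5; Oliver 1/5; Quentin 1/10; Winifred 1/10

There is no surviving spouse, so the entire estate passes to Diana's descendants per stirpes.
The estate is divided into 5 equal shares of 1/5 among George, Oliver, Martin, Judith, Rose.
George is living and takes 1/5.
Oliver is living and takes 1/5.
Martin is living and takes 1/5.
Judith is living and takes 1/5.
Rose predeceased; the 1/5 allotted to Rose's branch passes to Rose's issue by representation.
The 1/5 is divided into 2 equal shares of 1/10 among Quentin, Winifred.
Quentin is living and takes 1/10.
Winifred is living and takes 1/10.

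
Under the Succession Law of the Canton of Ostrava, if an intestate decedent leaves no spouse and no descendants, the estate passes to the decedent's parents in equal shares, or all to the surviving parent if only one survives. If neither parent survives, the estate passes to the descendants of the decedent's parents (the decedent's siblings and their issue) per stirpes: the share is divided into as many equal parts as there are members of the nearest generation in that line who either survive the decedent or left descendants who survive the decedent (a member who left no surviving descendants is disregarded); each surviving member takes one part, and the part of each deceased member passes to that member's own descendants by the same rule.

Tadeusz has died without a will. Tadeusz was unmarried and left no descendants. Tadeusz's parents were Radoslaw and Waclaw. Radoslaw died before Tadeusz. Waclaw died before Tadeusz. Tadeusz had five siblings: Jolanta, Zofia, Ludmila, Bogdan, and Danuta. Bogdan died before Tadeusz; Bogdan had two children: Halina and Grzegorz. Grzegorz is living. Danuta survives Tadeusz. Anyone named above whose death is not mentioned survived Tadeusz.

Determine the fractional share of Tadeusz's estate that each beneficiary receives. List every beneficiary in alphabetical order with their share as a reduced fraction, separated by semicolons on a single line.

Neither parent survives and there are no descendants, so the estate passes to Tadeusz's siblings and their issue per stirpes.
The estate is divided into 5 equal shares of 1/5 among Jolanta, Zofia, Ludmila, Bogdan, Danuta.
Jolanta is living and takes 1/5.
Zofia is living and takes 1/5.
Ludmila is living and takes 1/5.
Bogdan predeceased; the 1/5 allotted to Bogdan's branch passes to Bogdan's issue by representation.
The 1/5 is divided into 2 equal shares of 1/10 among Halina, Grzegorz.
Halina is living and takes 1/10.
Grzegorz is living and takes 1/10.
Danuta is living and takes 1/5.

Danuta 1/5; Grzegorz 1/10; Halina 1/10; Jolanta 1/5; Ludmila 1/5; Zofia 1/5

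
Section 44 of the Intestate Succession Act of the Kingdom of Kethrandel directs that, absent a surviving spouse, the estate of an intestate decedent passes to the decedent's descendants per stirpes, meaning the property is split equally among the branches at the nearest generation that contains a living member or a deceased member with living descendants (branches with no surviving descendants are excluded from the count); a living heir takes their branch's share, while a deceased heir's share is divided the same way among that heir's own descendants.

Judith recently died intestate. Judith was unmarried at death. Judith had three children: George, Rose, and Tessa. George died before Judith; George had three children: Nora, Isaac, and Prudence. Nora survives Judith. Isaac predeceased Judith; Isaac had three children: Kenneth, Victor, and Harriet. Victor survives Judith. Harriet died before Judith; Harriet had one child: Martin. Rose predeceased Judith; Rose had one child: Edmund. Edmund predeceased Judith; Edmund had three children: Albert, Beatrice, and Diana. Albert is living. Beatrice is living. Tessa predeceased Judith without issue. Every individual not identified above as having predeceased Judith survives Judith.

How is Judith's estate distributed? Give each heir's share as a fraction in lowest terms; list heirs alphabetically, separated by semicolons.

Albert 1/6; Beatrice 1/6; Diana 1/6; Kenneth 1/18; Martin 1/18; Nora 1/6; Prudence 1/6; Victor 1/18

There is no surviving spouse, so the entire estate passes to Judith's descendants per stirpes.
Tessa left no surviving issue, so that branch lapses and is disregarded.
The estate is divided into 2 equal shares of 1/2 among George, Rose.
George predeceased; the 1/2 allotted to George's branch passes to George's issue by representation.
The 1/2 is divided into 3 equal shares of 1/6 among Nora, Isaac, Prudence.
Nora is living and takes 1/6.
Isaac predeceased; the 1/6 allotted to Isaac's branch passes to Isaac's issue by representation.
The 1/6 is divided into 3 equal shares of 1/18 among Kenneth, Victor, Harriet.
Kenneth is living and takes 1/18.
Victor is living and takes 1/18.
Harriet predeceased; the 1/18 allotted to Harriet's branch passes to Harriet's issue by representation.
Martin is the sole taker at this level and receives the full 1/18.
Prudence is living and takes 1/6.
Rose predeceased; the 1/2 allotted to Rose's branch passes to Rose's issue by representation.
Edmund's line is the sole branch at this level, so the full 1/2 passes to Edmund's issue by representation.
The 1/2 is divided into 3 equal shares of 1/6 among Albert, Beatrice, Diana.
Albert is living and takes 1/6.
Beatrice is living and takes 1/6.
Diana is living and takes 1/6.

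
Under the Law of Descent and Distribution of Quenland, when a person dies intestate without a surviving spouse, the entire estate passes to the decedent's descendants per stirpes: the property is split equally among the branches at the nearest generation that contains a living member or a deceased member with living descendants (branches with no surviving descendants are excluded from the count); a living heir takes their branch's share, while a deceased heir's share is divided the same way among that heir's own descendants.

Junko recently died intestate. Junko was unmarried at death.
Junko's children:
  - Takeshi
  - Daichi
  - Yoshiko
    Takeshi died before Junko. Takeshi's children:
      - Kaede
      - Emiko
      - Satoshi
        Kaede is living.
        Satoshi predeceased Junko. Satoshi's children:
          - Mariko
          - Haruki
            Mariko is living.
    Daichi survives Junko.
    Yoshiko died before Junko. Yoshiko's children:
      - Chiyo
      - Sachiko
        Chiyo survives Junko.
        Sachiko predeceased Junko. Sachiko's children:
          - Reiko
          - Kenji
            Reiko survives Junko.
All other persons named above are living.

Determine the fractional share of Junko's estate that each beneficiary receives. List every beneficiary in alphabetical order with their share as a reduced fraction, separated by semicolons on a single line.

Chiyo 1/6; Daichi 1/3; Emiko 1/9; Haruki 1/18; Kaede 1/9; Kenji 1/12; Mariko 1/18; Reiko 1/12

There is no surviving spouse, so the entire estate passes to Junko's descendants per stirpes.
The estate is divided into 3 equal shares of 1/3 among Takeshi, Daichi, Yoshiko.
Takeshi predeceased; the 1/3 allotted to Takeshi's branch passes to Takeshi's issue by representation.
The 1/3 is divided into 3 equal shares of 1/9 among Kaede, Emiko, Satoshi.
Kaede is living and takes 1/9.
Emiko is living and takes 1/9.
Satoshi predeceased; the 1/9 allotted to Satoshi's branch passes to Satoshi's issue by representation.
The 1/9 is divided into 2 equal shares of 1/18 among Mariko, Haruki.
Mariko is living and takes 1/18.
Haruki is living and takes 1/18.
Daichi is living and takes 1/3.
Yoshiko predeceased; the 1/3 allotted to Yoshiko's branch passes to Yoshiko's issue by representation.
The 1/3 is divided into 2 equal shares of 1/6 among Chiyo, Sachiko.
Chiyo is living and takes 1/6.
Sachiko predeceased; the 1/6 allotted to Sachiko's branch passes to Sachiko's issue by representation.
The 1/6 is divided into 2 equal shares of 1/12 among Reiko, Kenji.
Reiko is living and takes 1/12.
Kenji is living and takes 1/12.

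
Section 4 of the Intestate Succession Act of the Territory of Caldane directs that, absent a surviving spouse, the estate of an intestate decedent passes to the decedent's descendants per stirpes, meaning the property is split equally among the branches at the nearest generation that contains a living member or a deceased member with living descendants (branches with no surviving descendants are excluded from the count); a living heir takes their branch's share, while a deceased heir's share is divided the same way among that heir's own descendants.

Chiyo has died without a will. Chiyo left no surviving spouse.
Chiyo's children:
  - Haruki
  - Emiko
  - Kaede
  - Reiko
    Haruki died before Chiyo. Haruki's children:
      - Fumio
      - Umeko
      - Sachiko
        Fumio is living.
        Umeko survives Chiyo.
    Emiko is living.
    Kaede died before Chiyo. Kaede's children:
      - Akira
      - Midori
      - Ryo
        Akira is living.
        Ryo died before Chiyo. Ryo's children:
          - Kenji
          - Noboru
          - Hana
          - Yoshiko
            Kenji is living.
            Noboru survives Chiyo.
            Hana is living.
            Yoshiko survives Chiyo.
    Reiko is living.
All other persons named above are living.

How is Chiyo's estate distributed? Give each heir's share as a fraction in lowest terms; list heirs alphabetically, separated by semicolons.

Akira 1/12; Emiko 1/4; Fumio 1/12; Hana 1/48; Kenji 1/48; Midori 1/12; Noboru 1/48; Reiko 1/4; Sachiko 1/12; Umeko 1/12; Yoshiko 1/48

There is no surviving spouse, so the entire estate passes to Chiyo's descendants per stirpes.
The estate is divided into 4 equal shares of 1/4 among Haruki, Emiko, Kaede, Reiko.
Haruki predeceased; the 1/4 allotted to Haruki's branch passes to Haruki's issue by representation.
The 1/4 is divided into 3 equal shares of 1/12 among Fumio, Umeko, Sachiko.
Fumio is living and takes 1/12.
Umeko is living and takes 1/12.
Sachiko is living and takes 1/12.
Emiko is living and takes 1/4.
Kaede predeceased; the 1/4 allotted to Kaede's branch passes to Kaede's issue by representation.
The 1/4 is divided into 3 equal shares of 1/12 among Akira, Midori, Ryo.
Akira is living and takes 1/12.
Midori is living and takes 1/12.
Ryo predeceased; the 1/12 allotted to Ryo's branch passes to Ryo's issue by representation.
The 1/12 is divided into 4 equal shares of 1/48 among Kenji, Noboru, Hana, Yoshiko.
Kenji is living and takes 1/48.
Noboru is living and takes 1/48.
Hana is living and takes 1/48.
Yoshiko is living and takes 1/48.
Reiko is living and takes 1/4.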